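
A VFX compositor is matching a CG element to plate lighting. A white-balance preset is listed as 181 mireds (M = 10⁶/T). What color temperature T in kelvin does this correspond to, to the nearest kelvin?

T = 10⁶ / 181 = 5524.86 K → 5525 K.

5525 K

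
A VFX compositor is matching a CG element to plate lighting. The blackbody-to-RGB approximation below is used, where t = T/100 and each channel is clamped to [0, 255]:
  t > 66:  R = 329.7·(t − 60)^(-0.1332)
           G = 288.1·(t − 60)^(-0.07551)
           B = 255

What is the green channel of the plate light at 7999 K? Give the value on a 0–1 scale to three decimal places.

t = 7999/100 = 79.99; the t > 66 branch applies.
G = 288.1·(79.99 − 60)^(-0.07551) = 288.1·19.99^(-0.07551) = 288.1·0.79758 = 229.784.
On a 0–1 scale: 229.784/255 = 0.9011 → 0.901.

0.901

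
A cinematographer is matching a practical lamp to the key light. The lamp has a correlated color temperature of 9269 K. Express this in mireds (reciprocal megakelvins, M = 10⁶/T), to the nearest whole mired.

M = 10⁶ / 9269 = 107.887 → 108 mireds.

108 mireds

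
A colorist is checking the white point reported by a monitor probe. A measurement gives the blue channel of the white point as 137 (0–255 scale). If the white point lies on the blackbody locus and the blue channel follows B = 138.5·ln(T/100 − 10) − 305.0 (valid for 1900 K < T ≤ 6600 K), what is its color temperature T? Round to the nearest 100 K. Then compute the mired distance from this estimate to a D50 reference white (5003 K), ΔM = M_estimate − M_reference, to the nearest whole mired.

+94 mireds

ln(t − 10) = (137 + 305.0) / 138.5 = 3.1913.
t − 10 = e^3.1913 = 24.321, so t = 34.321.
T = 100·t = 3432 K → 3400 K to the nearest 100 K.
M_estimate = 10⁶/3400 = 294.12; M_reference = 10⁶/5003 = 199.88.
ΔM = 294.12 − 199.88 = 94.24 → +94 mireds.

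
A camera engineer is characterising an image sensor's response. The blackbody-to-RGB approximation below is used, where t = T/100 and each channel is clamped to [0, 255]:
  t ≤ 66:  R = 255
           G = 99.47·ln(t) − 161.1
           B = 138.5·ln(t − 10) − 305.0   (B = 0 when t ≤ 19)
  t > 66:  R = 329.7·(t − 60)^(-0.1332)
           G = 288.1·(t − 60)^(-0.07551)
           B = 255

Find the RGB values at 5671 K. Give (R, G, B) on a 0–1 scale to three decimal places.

(1.000, 0.943, 0.892)

t = 5671/100 = 56.71; the t ≤ 66 branch applies.
R = 255 by definition for t ≤ 66.
G = 99.47·ln 56.71 − 161.1 = 99.47·4.0380 − 161.1 = 240.555.
B = 138.5·ln(56.71 − 10) − 305.0 = 138.5·ln 46.71 − 305.0 = 138.5·3.8440 − 305.0 = 227.388.
Dividing each by 255: (1.0000, 0.9434, 0.8917) → (1.000, 0.943, 0.892).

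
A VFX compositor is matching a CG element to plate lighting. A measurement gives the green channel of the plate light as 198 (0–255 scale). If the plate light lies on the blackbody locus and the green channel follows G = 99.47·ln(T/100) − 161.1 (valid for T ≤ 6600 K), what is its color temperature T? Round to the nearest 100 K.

ln t = (198 + 161.1) / 99.47 = 3.6101.
t = e^3.6101 = 36.971.
T = 100·t = 3697 K → 3700 K to the nearest 100 K.

3700 K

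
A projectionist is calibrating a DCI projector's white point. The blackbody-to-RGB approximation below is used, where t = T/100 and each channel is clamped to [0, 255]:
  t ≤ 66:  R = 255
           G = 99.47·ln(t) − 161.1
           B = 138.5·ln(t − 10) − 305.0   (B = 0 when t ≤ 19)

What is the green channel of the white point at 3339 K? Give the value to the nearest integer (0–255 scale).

t = 3339/100 = 33.39; the t ≤ 66 branch applies.
G = 99.47·ln 33.39 − 161.1 = 99.47·3.5083 − 161.1 = 187.866.
Rounded: 188.

188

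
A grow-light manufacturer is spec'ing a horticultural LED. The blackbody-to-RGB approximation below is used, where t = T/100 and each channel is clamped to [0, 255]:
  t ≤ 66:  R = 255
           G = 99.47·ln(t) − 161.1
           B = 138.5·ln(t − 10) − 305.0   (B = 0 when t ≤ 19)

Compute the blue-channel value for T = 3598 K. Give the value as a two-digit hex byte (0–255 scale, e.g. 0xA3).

t = 3598/100 = 35.98; the t ≤ 66 branch applies.
B = 138.5·ln(35.98 − 10) − 305.0 = 138.5·ln 25.98 − 305.0 = 138.5·3.2573 − 305.0 = 146.140.
Rounded: 146; in hex, 0x92.

0x92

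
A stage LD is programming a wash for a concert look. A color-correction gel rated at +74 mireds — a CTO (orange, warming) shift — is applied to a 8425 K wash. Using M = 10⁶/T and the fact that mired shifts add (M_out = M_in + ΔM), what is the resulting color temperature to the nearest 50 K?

M_in = 10⁶/8425 = 118.69 mireds.
M_out = 118.69 + (+74) = 192.69 mireds.
T_out = 10⁶/192.69 = 5189.6 K → 5200 K.

5200 K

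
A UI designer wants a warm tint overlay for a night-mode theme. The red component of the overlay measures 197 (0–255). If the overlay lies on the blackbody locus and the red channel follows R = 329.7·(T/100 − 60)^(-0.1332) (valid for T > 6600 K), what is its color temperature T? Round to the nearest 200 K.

10800 K

(t − 60)^(-0.1332) = 197/329.7 = 0.59751.
t − 60 = 0.59751^(1/-0.1332) = 0.59751^(-7.508) = 47.761, so t = 107.761.
T = 100·t = 10776 K → 10800 K to the nearest 200 K.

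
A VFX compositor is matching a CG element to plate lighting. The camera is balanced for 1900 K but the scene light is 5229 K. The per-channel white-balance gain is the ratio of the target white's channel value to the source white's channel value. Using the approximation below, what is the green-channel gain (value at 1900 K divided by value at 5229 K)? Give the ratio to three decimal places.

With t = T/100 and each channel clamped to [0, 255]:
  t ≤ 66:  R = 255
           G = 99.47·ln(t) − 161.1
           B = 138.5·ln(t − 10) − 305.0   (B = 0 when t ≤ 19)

0.567

At 5229 K (t = 52.29):
  G = 99.47·ln 52.29 − 161.1 = 99.47·3.9568 − 161.1 = 232.483.
At 1900 K (t = 19):
  G = 99.47·ln 19 − 161.1 = 99.47·2.9444 − 161.1 = 131.783.
Gain = 131.783 / 232.483 = 0.5669 → 0.567.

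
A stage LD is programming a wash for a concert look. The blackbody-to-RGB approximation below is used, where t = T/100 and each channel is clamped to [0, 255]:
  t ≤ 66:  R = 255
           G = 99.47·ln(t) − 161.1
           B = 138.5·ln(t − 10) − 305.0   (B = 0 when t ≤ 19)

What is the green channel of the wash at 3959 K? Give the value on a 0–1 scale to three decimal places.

t = 3959/100 = 39.59; the t ≤ 66 branch applies.
G = 99.47·ln 39.59 − 161.1 = 99.47·3.6786 − 161.1 = 204.808.
On a 0–1 scale: 204.808/255 = 0.8032 → 0.803.

0.803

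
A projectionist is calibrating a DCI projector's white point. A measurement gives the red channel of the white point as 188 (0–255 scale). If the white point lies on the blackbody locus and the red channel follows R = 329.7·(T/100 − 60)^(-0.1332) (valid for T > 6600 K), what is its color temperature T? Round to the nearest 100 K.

12800 K

(t − 60)^(-0.1332) = 188/329.7 = 0.57022.
t − 60 = 0.57022^(1/-0.1332) = 0.57022^(-7.508) = 67.848, so t = 127.848.
T = 100·t = 12785 K → 12800 K to the nearest 100 K.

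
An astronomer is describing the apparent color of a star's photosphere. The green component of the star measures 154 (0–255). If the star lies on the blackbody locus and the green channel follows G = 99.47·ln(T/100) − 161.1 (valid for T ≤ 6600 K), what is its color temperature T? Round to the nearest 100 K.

ln t = (154 + 161.1) / 99.47 = 3.1678.
t = e^3.1678 = 23.755.
T = 100·t = 2375 K → 2400 K to the nearest 100 K.

2400 K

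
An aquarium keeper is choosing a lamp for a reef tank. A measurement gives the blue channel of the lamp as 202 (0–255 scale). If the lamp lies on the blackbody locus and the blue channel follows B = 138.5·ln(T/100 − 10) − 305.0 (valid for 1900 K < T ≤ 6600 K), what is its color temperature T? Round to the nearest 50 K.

4900 K

ln(t − 10) = (202 + 305.0) / 138.5 = 3.6606.
t − 10 = e^3.6606 = 38.887, so t = 48.887.
T = 100·t = 4889 K → 4900 K to the nearest 50 K.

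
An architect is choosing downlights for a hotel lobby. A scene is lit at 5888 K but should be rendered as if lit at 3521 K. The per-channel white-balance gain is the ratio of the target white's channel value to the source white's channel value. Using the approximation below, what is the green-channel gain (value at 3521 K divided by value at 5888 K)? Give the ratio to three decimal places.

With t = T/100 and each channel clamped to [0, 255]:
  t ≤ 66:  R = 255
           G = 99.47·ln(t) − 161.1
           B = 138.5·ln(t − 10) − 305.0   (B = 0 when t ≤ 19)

At 5888 K (t = 58.88):
  G = 99.47·ln 58.88 − 161.1 = 99.47·4.0755 − 161.1 = 244.290.
At 3521 K (t = 35.21):
  G = 99.47·ln 35.21 − 161.1 = 99.47·3.5613 − 161.1 = 193.146.
Gain = 193.146 / 244.290 = 0.7906 → 0.791.

0.791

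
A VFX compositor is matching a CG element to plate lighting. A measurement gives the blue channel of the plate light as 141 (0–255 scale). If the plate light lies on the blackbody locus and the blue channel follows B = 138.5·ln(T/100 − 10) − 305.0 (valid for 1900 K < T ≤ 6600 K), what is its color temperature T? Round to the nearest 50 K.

ln(t − 10) = (141 + 305.0) / 138.5 = 3.2202.
t − 10 = e^3.2202 = 25.034, so t = 35.034.
T = 100·t = 3503 K → 3500 K to the nearest 50 K.

3500 K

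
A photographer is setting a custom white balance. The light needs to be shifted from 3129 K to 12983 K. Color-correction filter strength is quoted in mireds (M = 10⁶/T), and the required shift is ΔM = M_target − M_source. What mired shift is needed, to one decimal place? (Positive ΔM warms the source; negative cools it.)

-242.6 mireds

M_source = 10⁶/3129 = 319.591; M_target = 10⁶/12983 = 77.024.
ΔM = 77.024 − 319.591 = -242.567 → -242.6 mireds, a cooling shift.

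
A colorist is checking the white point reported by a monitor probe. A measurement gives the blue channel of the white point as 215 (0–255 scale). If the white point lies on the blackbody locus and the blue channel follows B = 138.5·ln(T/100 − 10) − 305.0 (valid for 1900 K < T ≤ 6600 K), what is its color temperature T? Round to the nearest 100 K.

5300 K

ln(t − 10) = (215 + 305.0) / 138.5 = 3.7545.
t − 10 = e^3.7545 = 42.713, so t = 52.713.
T = 100·t = 5271 K → 5300 K to the nearest 100 K.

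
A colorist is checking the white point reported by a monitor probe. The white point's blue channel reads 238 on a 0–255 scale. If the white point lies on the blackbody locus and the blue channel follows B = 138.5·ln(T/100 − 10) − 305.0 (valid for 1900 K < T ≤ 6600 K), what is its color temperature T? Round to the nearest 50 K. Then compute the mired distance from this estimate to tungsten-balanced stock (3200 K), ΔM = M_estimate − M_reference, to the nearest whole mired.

ln(t − 10) = (238 + 305.0) / 138.5 = 3.9206.
t − 10 = e^3.9206 = 50.430, so t = 60.430.
T = 100·t = 6043 K → 6050 K to the nearest 50 K.
M_estimate = 10⁶/6050 = 165.29; M_reference = 10⁶/3200 = 312.50.
ΔM = 165.29 − 312.50 = -147.21 → -147 mireds.

-147 mireds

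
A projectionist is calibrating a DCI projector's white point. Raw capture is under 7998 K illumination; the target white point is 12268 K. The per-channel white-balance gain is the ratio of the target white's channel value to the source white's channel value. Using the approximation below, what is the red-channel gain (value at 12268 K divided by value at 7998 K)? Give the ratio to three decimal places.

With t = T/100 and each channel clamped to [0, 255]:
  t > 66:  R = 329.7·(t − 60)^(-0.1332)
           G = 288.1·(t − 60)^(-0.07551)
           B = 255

At 7998 K (t = 79.98):
  R = 329.7·(79.98 − 60)^(-0.1332) = 329.7·19.98^(-0.1332) = 329.7·0.67106 = 221.248.
At 12268 K (t = 122.68):
  R = 329.7·(122.68 − 60)^(-0.1332) = 329.7·62.68^(-0.1332) = 329.7·0.57627 = 189.995.
Gain = 189.995 / 221.248 = 0.8587 → 0.859.

0.859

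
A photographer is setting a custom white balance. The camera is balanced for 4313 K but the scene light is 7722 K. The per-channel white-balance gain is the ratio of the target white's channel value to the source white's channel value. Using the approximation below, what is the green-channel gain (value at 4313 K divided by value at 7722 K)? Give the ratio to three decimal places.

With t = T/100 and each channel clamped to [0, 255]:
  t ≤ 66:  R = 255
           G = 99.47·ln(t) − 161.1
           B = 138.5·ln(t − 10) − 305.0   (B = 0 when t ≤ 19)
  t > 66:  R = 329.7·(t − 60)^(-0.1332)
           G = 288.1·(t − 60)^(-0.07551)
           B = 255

0.918

At 7722 K (t = 77.22):
  G = 288.1·(77.22 − 60)^(-0.07551) = 288.1·17.22^(-0.07551) = 288.1·0.80662 = 232.386.
At 4313 K (t = 43.13):
  G = 99.47·ln 43.13 − 161.1 = 99.47·3.7642 − 161.1 = 213.327.
Gain = 213.327 / 232.386 = 0.9180 → 0.918.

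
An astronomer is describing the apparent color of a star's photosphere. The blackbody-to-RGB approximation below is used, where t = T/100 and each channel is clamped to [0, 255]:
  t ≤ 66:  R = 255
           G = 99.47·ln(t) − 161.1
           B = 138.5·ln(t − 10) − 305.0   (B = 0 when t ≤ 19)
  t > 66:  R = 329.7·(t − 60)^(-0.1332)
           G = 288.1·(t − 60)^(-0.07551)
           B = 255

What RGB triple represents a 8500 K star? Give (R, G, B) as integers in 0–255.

(215, 226, 255)

t = 8500/100 = 85; the t > 66 branch applies.
R = 329.7·(85 − 60)^(-0.1332) = 329.7·25^(-0.1332) = 329.7·0.65132 = 214.740.
G = 288.1·(85 − 60)^(-0.07551) = 288.1·25^(-0.07551) = 288.1·0.78423 = 225.936.
B = 255 by definition for t > 66.
Rounded: (215, 226, 255).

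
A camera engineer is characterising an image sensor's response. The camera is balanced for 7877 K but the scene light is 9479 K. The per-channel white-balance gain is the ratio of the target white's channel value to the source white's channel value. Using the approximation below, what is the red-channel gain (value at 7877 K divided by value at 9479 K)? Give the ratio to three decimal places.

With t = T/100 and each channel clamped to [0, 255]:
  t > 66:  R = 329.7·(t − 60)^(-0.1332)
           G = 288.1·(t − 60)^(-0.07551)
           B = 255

At 9479 K (t = 94.79):
  R = 329.7·(94.79 − 60)^(-0.1332) = 329.7·34.79^(-0.1332) = 329.7·0.62327 = 205.493.
At 7877 K (t = 78.77):
  R = 329.7·(78.77 − 60)^(-0.1332) = 329.7·18.77^(-0.1332) = 329.7·0.67667 = 223.097.
Gain = 223.097 / 205.493 = 1.0857 → 1.086.

1.086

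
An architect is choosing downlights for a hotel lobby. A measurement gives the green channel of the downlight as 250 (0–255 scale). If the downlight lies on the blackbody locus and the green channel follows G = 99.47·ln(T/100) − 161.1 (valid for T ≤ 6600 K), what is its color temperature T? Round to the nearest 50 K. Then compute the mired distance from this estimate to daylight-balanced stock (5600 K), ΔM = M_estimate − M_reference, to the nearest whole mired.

ln t = (250 + 161.1) / 99.47 = 4.1329.
t = e^4.1329 = 62.359.
T = 100·t = 6236 K → 6250 K to the nearest 50 K.
M_estimate = 10⁶/6250 = 160.00; M_reference = 10⁶/5600 = 178.57.
ΔM = 160.00 − 178.57 = -18.57 → -19 mireds.

-19 mireds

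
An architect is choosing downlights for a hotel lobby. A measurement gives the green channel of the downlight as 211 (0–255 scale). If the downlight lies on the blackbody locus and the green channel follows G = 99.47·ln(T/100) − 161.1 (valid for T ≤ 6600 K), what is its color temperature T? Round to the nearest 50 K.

ln t = (211 + 161.1) / 99.47 = 3.7408.
t = e^3.7408 = 42.133.
T = 100·t = 4213 K → 4200 K to the nearest 50 K.

4200 K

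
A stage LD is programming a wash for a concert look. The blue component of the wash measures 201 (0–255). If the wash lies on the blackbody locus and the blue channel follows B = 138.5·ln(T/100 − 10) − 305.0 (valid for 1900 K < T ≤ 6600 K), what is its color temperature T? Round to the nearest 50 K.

ln(t − 10) = (201 + 305.0) / 138.5 = 3.6534.
t − 10 = e^3.6534 = 38.607, so t = 48.607.
T = 100·t = 4861 K → 4850 K to the nearest 50 K.

4850 K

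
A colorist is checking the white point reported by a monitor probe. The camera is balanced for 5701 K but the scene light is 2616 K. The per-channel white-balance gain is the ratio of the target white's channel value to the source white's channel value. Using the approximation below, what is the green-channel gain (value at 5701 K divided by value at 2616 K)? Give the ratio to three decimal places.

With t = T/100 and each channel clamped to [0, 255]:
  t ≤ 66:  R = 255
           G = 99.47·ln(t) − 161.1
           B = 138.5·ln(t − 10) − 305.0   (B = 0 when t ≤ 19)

At 2616 K (t = 26.16):
  G = 99.47·ln 26.16 − 161.1 = 99.47·3.2642 − 161.1 = 163.593.
At 5701 K (t = 57.01):
  G = 99.47·ln 57.01 − 161.1 = 99.47·4.0432 − 161.1 = 241.080.
Gain = 241.080 / 163.593 = 1.4737 → 1.474.

1.474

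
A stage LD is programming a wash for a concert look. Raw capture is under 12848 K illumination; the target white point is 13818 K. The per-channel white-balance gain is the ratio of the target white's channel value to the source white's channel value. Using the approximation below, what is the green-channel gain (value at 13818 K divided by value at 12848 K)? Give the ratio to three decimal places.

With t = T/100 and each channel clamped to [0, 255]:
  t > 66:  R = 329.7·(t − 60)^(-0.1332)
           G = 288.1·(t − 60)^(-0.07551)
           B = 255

At 12848 K (t = 128.48):
  G = 288.1·(128.48 − 60)^(-0.07551) = 288.1·68.48^(-0.07551) = 288.1·0.72677 = 209.382.
At 13818 K (t = 138.18):
  G = 288.1·(138.18 − 60)^(-0.07551) = 288.1·78.18^(-0.07551) = 288.1·0.71954 = 207.298.
Gain = 207.298 / 209.382 = 0.9900 → 0.990.

0.990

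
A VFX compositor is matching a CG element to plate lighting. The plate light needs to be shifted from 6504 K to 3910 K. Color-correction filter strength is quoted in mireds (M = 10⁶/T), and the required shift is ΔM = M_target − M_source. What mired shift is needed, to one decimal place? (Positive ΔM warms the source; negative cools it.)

M_source = 10⁶/6504 = 153.752; M_target = 10⁶/3910 = 255.754.
ΔM = 255.754 − 153.752 = 102.003 → +102.0 mireds, a warming shift.

+102.0 mireds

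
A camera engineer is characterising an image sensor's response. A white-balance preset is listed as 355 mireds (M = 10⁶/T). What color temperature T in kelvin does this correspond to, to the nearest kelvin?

T = 10⁶ / 355 = 2816.90 K → 2817 K.

2817 K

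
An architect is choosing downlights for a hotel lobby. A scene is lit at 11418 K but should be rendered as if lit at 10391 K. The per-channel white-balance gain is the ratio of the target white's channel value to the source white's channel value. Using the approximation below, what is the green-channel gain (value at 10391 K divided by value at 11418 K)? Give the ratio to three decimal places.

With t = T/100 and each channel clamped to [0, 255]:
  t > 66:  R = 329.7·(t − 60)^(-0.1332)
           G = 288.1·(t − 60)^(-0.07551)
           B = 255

At 11418 K (t = 114.18):
  G = 288.1·(114.18 − 60)^(-0.07551) = 288.1·54.18^(-0.07551) = 288.1·0.73974 = 213.118.
At 10391 K (t = 103.91):
  G = 288.1·(103.91 − 60)^(-0.07551) = 288.1·43.91^(-0.07551) = 288.1·0.75157 = 216.528.
Gain = 216.528 / 213.118 = 1.0160 → 1.016.

1.016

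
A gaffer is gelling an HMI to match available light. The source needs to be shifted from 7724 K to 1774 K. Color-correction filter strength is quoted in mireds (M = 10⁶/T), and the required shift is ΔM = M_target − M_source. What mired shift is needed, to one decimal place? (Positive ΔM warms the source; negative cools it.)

M_source = 10⁶/7724 = 129.467; M_target = 10⁶/1774 = 563.698.
ΔM = 563.698 − 129.467 = 434.231 → +434.2 mireds, a warming shift.

+434.2 mireds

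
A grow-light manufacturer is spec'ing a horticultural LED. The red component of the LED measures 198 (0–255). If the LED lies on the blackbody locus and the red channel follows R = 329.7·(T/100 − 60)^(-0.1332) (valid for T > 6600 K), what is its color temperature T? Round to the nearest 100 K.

(t − 60)^(-0.1332) = 198/329.7 = 0.60055.
t − 60 = 0.60055^(1/-0.1332) = 0.60055^(-7.508) = 45.980, so t = 105.980.
T = 100·t = 10598 K → 10600 K to the nearest 100 K.

10600 K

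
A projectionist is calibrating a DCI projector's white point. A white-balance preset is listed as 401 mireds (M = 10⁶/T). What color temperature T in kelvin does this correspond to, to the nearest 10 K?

T = 10⁶ / 401 = 2493.77 K → 2490 K.

2490 K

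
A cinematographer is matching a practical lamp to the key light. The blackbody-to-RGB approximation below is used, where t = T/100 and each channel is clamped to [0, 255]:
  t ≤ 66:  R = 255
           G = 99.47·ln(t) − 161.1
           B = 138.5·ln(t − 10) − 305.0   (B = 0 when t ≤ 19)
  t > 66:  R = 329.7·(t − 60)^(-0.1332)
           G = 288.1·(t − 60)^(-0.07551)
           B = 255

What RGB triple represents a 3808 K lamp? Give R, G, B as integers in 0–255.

R=255, G=201, B=157

t = 3808/100 = 38.08; the t ≤ 66 branch applies.
R = 255 by definition for t ≤ 66.
G = 99.47·ln 38.08 − 161.1 = 99.47·3.6397 − 161.1 = 200.940.
B = 138.5·ln(38.08 − 10) − 305.0 = 138.5·ln 28.08 − 305.0 = 138.5·3.3351 − 305.0 = 156.905.
Rounded: (255, 201, 157).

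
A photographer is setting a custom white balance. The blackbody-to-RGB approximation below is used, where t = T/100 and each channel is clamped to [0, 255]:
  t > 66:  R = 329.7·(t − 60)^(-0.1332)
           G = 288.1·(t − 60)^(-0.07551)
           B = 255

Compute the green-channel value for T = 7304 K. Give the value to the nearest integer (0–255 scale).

237

t = 7304/100 = 73.04; the t > 66 branch applies.
G = 288.1·(73.04 − 60)^(-0.07551) = 288.1·13.04^(-0.07551) = 288.1·0.82373 = 237.317.
Rounded: 237.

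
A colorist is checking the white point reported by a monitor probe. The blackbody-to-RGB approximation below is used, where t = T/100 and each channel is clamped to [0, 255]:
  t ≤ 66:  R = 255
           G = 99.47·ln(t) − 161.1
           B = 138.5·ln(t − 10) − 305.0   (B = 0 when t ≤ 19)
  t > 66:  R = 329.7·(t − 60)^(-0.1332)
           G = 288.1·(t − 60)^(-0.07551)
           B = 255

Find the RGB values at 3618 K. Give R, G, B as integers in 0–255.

t = 3618/100 = 36.18; the t ≤ 66 branch applies.
R = 255 by definition for t ≤ 66.
G = 99.47·ln 36.18 − 161.1 = 99.47·3.5885 − 161.1 = 195.849.
B = 138.5·ln(36.18 − 10) − 305.0 = 138.5·ln 26.18 − 305.0 = 138.5·3.2650 − 305.0 = 147.202.
Rounded: (255, 196, 147).

R=255, G=196, B=147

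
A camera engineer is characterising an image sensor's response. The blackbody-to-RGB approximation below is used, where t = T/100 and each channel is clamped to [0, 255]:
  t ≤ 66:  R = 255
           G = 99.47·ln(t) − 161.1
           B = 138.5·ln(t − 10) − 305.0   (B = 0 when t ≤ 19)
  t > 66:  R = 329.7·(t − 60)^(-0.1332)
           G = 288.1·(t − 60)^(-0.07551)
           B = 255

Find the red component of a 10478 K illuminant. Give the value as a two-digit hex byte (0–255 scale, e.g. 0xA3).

0xC7

t = 10478/100 = 104.78; the t > 66 branch applies.
R = 329.7·(104.78 − 60)^(-0.1332) = 329.7·44.78^(-0.1332) = 329.7·0.60266 = 198.698.
Rounded: 199; in hex, 0xC7.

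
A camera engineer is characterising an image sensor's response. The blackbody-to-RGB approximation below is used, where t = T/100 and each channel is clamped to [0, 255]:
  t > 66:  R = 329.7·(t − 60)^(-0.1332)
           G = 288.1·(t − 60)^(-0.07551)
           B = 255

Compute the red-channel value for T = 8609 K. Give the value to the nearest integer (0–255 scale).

t = 8609/100 = 86.09; the t > 66 branch applies.
R = 329.7·(86.09 − 60)^(-0.1332) = 329.7·26.09^(-0.1332) = 329.7·0.64763 = 213.523.
Rounded: 214.

214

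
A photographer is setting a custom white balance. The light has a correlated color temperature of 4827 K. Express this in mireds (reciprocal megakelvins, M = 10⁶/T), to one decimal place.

M = 10⁶ / 4827 = 207.168 → 207.2 mireds.

207.2 mireds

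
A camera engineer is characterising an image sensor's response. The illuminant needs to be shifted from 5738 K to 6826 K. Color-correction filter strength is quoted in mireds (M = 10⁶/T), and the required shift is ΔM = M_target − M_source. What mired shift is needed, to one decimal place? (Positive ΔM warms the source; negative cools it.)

-27.8 mireds

M_source = 10⁶/5738 = 174.277; M_target = 10⁶/6826 = 146.499.
ΔM = 146.499 − 174.277 = -27.778 → -27.8 mireds, a cooling shift.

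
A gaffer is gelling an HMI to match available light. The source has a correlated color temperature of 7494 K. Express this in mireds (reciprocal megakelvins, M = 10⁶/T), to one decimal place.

M = 10⁶ / 7494 = 133.440 → 133.4 mireds.

133.4 mireds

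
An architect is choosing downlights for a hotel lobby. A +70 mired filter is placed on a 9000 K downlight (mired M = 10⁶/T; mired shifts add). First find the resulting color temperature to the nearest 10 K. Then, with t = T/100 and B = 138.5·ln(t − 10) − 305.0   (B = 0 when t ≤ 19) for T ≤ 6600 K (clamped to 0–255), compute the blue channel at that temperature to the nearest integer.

223

M_in = 10⁶/9000 = 111.11; M_out = 111.11 + (+70) = 181.11.
T_out = 10⁶/181.11 = 5521.5 K → 5520 K; t = 55.2.
B = 138.5·ln(55.2 − 10) − 305.0 = 138.5·ln 45.2 − 305.0 = 138.5·3.8111 − 305.0 = 222.837.
Rounded: 223.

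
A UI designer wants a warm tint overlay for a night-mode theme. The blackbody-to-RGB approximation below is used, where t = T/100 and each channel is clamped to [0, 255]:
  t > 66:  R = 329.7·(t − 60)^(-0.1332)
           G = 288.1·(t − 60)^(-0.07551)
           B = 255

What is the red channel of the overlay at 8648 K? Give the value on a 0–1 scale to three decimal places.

t = 8648/100 = 86.48; the t > 66 branch applies.
R = 329.7·(86.48 − 60)^(-0.1332) = 329.7·26.48^(-0.1332) = 329.7·0.64635 = 213.101.
On a 0–1 scale: 213.101/255 = 0.8357 → 0.836.

0.836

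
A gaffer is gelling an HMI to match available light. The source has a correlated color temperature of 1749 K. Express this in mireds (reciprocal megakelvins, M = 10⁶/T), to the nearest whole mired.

572 mireds

M = 10⁶ / 1749 = 571.755 → 572 mireds.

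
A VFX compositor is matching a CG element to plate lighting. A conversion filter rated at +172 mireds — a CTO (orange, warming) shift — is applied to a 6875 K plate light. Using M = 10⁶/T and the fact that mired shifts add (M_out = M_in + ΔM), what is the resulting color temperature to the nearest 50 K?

M_in = 10⁶/6875 = 145.45 mireds.
M_out = 145.45 + (+172) = 317.45 mireds.
T_out = 10⁶/317.45 = 3150.1 K → 3150 K.

3150 K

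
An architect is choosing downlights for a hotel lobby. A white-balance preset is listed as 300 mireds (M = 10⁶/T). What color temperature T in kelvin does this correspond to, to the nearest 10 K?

T = 10⁶ / 300 = 3333.33 K → 3330 K.

3330 K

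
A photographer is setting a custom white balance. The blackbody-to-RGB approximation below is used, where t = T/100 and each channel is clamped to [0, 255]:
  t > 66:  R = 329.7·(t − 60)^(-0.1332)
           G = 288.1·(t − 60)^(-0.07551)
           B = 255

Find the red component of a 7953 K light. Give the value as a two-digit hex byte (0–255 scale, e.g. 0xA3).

0xDE

t = 7953/100 = 79.53; the t > 66 branch applies.
R = 329.7·(79.53 − 60)^(-0.1332) = 329.7·19.53^(-0.1332) = 329.7·0.67310 = 221.920.
Rounded: 222; in hex, 0xDE.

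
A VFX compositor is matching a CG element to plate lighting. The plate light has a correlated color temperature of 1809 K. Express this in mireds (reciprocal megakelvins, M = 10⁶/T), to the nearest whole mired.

553 mireds

M = 10⁶ / 1809 = 552.792 → 553 mireds.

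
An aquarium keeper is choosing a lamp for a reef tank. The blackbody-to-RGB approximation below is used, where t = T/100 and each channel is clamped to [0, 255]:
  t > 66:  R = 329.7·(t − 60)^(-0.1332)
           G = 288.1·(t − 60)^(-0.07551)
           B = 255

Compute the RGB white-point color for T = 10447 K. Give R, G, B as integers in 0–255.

t = 10447/100 = 104.47; the t > 66 branch applies.
R = 329.7·(104.47 − 60)^(-0.1332) = 329.7·44.47^(-0.1332) = 329.7·0.60322 = 198.882.
G = 288.1·(104.47 − 60)^(-0.07551) = 288.1·44.47^(-0.07551) = 288.1·0.75085 = 216.321.
B = 255 by definition for t > 66.
Rounded: (199, 216, 255).

R=199, G=216, B=255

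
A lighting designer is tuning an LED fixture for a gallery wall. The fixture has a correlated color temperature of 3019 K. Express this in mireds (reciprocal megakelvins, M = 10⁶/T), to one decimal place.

331.2 mireds

M = 10⁶ / 3019 = 331.236 → 331.2 mireds.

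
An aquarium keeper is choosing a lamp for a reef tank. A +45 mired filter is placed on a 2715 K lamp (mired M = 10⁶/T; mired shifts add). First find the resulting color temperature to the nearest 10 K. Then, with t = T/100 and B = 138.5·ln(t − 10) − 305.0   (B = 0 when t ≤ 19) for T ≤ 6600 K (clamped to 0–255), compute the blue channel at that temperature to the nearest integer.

M_in = 10⁶/2715 = 368.32; M_out = 368.32 + (+45) = 413.32.
T_out = 10⁶/413.32 = 2419.4 K → 2420 K; t = 24.2.
B = 138.5·ln(24.2 − 10) − 305.0 = 138.5·ln 14.2 − 305.0 = 138.5·2.6532 − 305.0 = 62.474.
Rounded: 62.

62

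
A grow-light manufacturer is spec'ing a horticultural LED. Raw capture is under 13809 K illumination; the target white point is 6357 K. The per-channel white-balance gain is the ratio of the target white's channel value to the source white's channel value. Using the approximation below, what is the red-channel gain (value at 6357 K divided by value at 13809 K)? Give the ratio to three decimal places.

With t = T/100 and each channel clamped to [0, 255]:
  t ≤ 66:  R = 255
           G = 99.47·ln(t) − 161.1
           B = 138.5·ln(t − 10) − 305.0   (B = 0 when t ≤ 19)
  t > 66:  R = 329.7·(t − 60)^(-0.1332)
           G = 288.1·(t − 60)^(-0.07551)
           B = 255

1.382

At 13809 K (t = 138.09):
  R = 329.7·(138.09 − 60)^(-0.1332) = 329.7·78.09^(-0.1332) = 329.7·0.55964 = 184.512.
At 6357 K (t = 63.57):
  R = 255 by definition for t ≤ 66.
Gain = 255.000 / 184.512 = 1.3820 → 1.382.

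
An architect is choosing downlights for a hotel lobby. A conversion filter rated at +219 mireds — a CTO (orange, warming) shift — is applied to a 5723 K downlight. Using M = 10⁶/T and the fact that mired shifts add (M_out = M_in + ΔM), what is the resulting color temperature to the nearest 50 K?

M_in = 10⁶/5723 = 174.73 mireds.
M_out = 174.73 + (+219) = 393.73 mireds.
T_out = 10⁶/393.73 = 2539.8 K → 2550 K.

2550 K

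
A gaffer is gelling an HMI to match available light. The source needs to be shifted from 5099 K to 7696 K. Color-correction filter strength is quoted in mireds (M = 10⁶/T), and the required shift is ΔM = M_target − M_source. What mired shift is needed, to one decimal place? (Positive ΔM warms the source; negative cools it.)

-66.2 mireds

M_source = 10⁶/5099 = 196.117; M_target = 10⁶/7696 = 129.938.
ΔM = 129.938 − 196.117 = -66.179 → -66.2 mireds, a cooling shift.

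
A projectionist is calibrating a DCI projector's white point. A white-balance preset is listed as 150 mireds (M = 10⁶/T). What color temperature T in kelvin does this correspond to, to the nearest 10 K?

6670 K

T = 10⁶ / 150 = 6666.67 K → 6670 K.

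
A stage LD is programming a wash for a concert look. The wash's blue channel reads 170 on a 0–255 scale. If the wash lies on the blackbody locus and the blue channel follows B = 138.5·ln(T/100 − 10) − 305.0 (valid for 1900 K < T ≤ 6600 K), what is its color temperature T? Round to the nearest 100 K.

4100 K

ln(t − 10) = (170 + 305.0) / 138.5 = 3.4296.
t − 10 = e^3.4296 = 30.864, so t = 40.864.
T = 100·t = 4086 K → 4100 K to the nearest 100 K.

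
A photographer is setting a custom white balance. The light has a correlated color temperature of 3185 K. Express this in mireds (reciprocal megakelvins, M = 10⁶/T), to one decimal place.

314.0 mireds

M = 10⁶ / 3185 = 313.972 → 314.0 mireds.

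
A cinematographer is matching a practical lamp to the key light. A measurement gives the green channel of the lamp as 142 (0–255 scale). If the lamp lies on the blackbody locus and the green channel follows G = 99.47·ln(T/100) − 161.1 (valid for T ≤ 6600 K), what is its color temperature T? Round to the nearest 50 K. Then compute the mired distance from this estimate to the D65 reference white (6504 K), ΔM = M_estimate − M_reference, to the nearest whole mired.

ln t = (142 + 161.1) / 99.47 = 3.0471.
t = e^3.0471 = 21.055.
T = 100·t = 2106 K → 2100 K to the nearest 50 K.
M_estimate = 10⁶/2100 = 476.19; M_reference = 10⁶/6504 = 153.75.
ΔM = 476.19 − 153.75 = 322.44 → +322 mireds.

+322 mireds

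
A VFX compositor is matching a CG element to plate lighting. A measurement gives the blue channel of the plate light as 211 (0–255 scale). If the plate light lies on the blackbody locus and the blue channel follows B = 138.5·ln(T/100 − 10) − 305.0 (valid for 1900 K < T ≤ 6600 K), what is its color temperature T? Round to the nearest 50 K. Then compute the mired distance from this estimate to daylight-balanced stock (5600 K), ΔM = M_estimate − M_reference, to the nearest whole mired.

+16 mireds

ln(t − 10) = (211 + 305.0) / 138.5 = 3.7256.
t − 10 = e^3.7256 = 41.497, so t = 51.497.
T = 100·t = 5150 K → 5150 K to the nearest 50 K.
M_estimate = 10⁶/5150 = 194.17; M_reference = 10⁶/5600 = 178.57.
ΔM = 194.17 − 178.57 = 15.60 → +16 mireds.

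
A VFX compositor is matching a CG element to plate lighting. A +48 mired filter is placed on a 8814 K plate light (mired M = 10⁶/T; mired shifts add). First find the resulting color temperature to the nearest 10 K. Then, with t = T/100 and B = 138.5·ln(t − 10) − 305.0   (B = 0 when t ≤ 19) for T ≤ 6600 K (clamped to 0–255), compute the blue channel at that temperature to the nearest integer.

242

M_in = 10⁶/8814 = 113.46; M_out = 113.46 + (+48) = 161.46.
T_out = 10⁶/161.46 = 6193.6 K → 6190 K; t = 61.9.
B = 138.5·ln(61.9 − 10) − 305.0 = 138.5·ln 51.9 − 305.0 = 138.5·3.9493 − 305.0 = 241.981.
Rounded: 242.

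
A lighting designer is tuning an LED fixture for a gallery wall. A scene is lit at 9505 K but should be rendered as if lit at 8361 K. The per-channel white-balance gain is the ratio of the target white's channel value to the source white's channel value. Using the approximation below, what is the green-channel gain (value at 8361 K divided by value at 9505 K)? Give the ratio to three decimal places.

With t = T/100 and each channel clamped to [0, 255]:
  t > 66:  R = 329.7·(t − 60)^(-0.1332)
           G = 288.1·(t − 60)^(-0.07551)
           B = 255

At 9505 K (t = 95.05):
  G = 288.1·(95.05 − 60)^(-0.07551) = 288.1·35.05^(-0.07551) = 288.1·0.76447 = 220.244.
At 8361 K (t = 83.61):
  G = 288.1·(83.61 − 60)^(-0.07551) = 288.1·23.61^(-0.07551) = 288.1·0.78762 = 226.914.
Gain = 226.914 / 220.244 = 1.0303 → 1.030.

1.030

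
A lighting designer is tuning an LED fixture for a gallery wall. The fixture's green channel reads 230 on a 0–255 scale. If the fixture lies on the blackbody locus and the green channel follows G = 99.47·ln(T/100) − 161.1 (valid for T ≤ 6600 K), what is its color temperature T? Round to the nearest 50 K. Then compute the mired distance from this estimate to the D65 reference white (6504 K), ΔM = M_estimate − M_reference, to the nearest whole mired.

ln t = (230 + 161.1) / 99.47 = 3.9318.
t = e^3.9318 = 51.001.
T = 100·t = 5100 K → 5100 K to the nearest 50 K.
M_estimate = 10⁶/5100 = 196.08; M_reference = 10⁶/6504 = 153.75.
ΔM = 196.08 − 153.75 = 42.33 → +42 mireds.

+42 mireds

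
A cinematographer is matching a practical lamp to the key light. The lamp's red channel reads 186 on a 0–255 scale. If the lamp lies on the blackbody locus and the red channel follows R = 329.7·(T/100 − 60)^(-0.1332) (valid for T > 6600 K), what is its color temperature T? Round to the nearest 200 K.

13400 K

(t − 60)^(-0.1332) = 186/329.7 = 0.56415.
t − 60 = 0.56415^(1/-0.1332) = 0.56415^(-7.508) = 73.521, so t = 133.521.
T = 100·t = 13352 K → 13400 K to the nearest 200 K.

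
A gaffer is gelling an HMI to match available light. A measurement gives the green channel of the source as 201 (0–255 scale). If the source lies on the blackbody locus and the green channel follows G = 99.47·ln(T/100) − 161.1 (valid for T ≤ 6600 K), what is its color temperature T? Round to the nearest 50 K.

ln t = (201 + 161.1) / 99.47 = 3.6403.
t = e^3.6403 = 38.103.
T = 100·t = 3810 K → 3800 K to the nearest 50 K.

3800 K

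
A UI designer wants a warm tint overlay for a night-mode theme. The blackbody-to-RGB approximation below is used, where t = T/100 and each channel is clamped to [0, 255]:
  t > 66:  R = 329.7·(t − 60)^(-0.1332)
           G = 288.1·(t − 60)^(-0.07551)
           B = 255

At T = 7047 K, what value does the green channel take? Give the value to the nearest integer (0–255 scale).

t = 7047/100 = 70.47; the t > 66 branch applies.
G = 288.1·(70.47 − 60)^(-0.07551) = 288.1·10.47^(-0.07551) = 288.1·0.83750 = 241.283.
Rounded: 241.

241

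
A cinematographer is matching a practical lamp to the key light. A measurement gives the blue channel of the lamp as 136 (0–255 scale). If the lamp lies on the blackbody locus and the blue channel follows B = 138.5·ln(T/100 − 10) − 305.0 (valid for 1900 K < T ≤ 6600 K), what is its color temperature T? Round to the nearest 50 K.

ln(t − 10) = (136 + 305.0) / 138.5 = 3.1841.
t − 10 = e^3.1841 = 24.146, so t = 34.146.
T = 100·t = 3415 K → 3400 K to the nearest 50 K.

3400 K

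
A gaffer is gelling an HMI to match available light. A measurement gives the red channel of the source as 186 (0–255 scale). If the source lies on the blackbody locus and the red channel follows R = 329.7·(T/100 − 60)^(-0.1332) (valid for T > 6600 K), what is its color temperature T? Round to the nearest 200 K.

(t − 60)^(-0.1332) = 186/329.7 = 0.56415.
t − 60 = 0.56415^(1/-0.1332) = 0.56415^(-7.508) = 73.521, so t = 133.521.
T = 100·t = 13352 K → 13400 K to the nearest 200 K.

13400 K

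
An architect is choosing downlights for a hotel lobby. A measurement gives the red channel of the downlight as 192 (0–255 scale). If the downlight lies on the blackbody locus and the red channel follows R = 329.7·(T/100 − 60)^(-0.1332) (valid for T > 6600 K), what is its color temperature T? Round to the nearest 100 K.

11800 K

(t − 60)^(-0.1332) = 192/329.7 = 0.58235.
t − 60 = 0.58235^(1/-0.1332) = 0.58235^(-7.508) = 57.929, so t = 117.929.
T = 100·t = 11793 K → 11800 K to the nearest 100 K.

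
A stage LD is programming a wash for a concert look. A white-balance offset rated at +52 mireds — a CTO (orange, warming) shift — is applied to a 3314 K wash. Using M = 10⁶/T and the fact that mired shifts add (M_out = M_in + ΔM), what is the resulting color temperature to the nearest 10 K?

M_in = 10⁶/3314 = 301.75 mireds.
M_out = 301.75 + (+52) = 353.75 mireds.
T_out = 10⁶/353.75 = 2826.9 K → 2830 K.

2830 K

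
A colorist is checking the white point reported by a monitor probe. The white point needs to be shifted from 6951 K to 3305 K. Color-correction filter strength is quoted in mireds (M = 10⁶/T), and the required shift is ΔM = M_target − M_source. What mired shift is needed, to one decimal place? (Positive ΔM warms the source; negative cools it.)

M_source = 10⁶/6951 = 143.864; M_target = 10⁶/3305 = 302.572.
ΔM = 302.572 − 143.864 = 158.708 → +158.7 mireds, a warming shift.

+158.7 mireds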